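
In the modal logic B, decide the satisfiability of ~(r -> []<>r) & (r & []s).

1. ~(r -> []<>r) & (r & []s), w0
2. ~(r -> []<>r), w0
3. r & []s, w0
4. r, w0
5. ~[]<>r, w0
6. []s, w0
7. s, w0
8. ~<>r, w1
9. s, w1
10. ~r, w0
Accessibility: w0Rw0, w0Rw1, w1Rw0, w1Rw1
Branch closes: r and ~r both at w0.
Every branch closes; the branch above is one of them.

Unsatisfiable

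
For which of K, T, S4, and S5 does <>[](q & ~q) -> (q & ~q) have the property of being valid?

T, S4, S5

T-tableau for the negation ~(<>[](q & ~q) -> (q & ~q)):
1. ~(<>[](q & ~q) -> (q & ~q)), 0
2. <>[](q & ~q), 0   [~->-rule on 1]
3. ~(q & ~q), 0   [~->-rule on 1]
4. q, 0   [~&-rule on 3 (branches; this branch)]
5. [](q & ~q), 1   [<>-rule on 2: fresh world 1, 0R1]
6. q & ~q, 1   [[]-rule on 5 via 1R1]
7. q, 1   [&-rule on 6]
8. ~q, 1   [&-rule on 6]
Accessibility: 0R0, 0R1, 1R1
Branch closes: q and ~q both at 1.
Every branch closes (one shown): valid in T, hence also in S4, S5 (every theorem of T is a theorem of S4 and S5).
K-tableau for the negation ~(<>[](q & ~q) -> (q & ~q)):
1. ~(<>[](q & ~q) -> (q & ~q)), 0
2. <>[](q & ~q), 0   [~->-rule on 1]
3. ~(q & ~q), 0   [~->-rule on 1]
4. q, 0   [~&-rule on 3 (branches; this branch)]
5. [](q & ~q), 1   [<>-rule on 2: fresh world 1, 0R1]
Accessibility: 0R1
Complete open branch: countermodel on a K-frame, so not valid in K.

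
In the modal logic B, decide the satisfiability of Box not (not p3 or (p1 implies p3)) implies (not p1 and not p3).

1. Box not (not p3 or (p1 implies p3)) implies (not p1 and not p3), w0
2. not p1 and not p3, w0
3. not p1, w0
4. not p3, w0
Accessibility: w0Rw0

Yes, satisfiable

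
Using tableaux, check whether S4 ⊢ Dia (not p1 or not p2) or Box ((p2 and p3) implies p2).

Tableau for the negation not (Dia (not p1 or not p2) or Box ((p2 and p3) implies p2)):
1. not (Dia (not p1 or not p2) or Box ((p2 and p3) implies p2)), w0
2. not Dia (not p1 or not p2), w0
3. not Box ((p2 and p3) implies p2), w0
4. not (not p1 or not p2), w0
5. p1, w0
6. p2, w0
7. not ((p2 and p3) implies p2), w1
8. p2 and p3, w1
9. not p2, w1
10. p2, w1
11. p3, w1
Accessibility: w0Rw0, w0Rw1, w1Rw1
Branch closes: p2 and not p2 both at w1.
Every branch of the negation's tableau closes; the branch above is one of them.

Valid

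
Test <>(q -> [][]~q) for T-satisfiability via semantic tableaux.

Satisfiable (open branch found)

1. <>(q -> [][]~q), w0
2. q -> [][]~q, w1   [<>-rule on 1: fresh world w1, w0Rw1]
3. [][]~q, w1   [->-rule on 2 (branches; this branch)]
4. []~q, w1   [[]-rule on 3 via w1Rw1]
5. ~q, w1   [[]-rule on 4 via w1Rw1]
Accessibility: w0Rw0, w0Rw1, w1Rw1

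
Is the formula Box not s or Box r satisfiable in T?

1. Box not s or Box r, u
2. Box r, u
3. r, u
Accessibility: uRu

Yes, satisfiable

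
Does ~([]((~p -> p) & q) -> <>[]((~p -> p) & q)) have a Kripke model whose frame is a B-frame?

1. ~([]((~p -> p) & q) -> <>[]((~p -> p) & q)), u
2. []((~p -> p) & q), u
3. ~<>[]((~p -> p) & q), u
4. (~p -> p) & q, u
5. ~p -> p, u
6. q, u
7. ~[]((~p -> p) & q), u
8. p, u
9. ~((~p -> p) & q), v
10. (~p -> p) & q, v
11. ~p -> p, v
12. q, v
13. ~[]((~p -> p) & q), v
14. ~(~p -> p), v
15. ~p, v
16. p, v
Accessibility: uRu, uRv, vRu, vRv
Branch closes: p and ~p both at v.
Every branch closes; the branch above is one of them.

No, unsatisfiable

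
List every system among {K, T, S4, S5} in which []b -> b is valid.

T-tableau for the negation ~([]b -> b):
1. ~([]b -> b), u
2. []b, u
3. ~b, u
4. b, u
Accessibility: uRu
Branch closes: b and ~b both at u.
Every branch closes (one shown): valid in T, hence also in S4, S5 (every theorem of T is a theorem of S4 and S5).
K-tableau for the negation ~([]b -> b):
1. ~([]b -> b), u
2. []b, u
3. ~b, u
Complete open branch: countermodel on a K-frame, so not valid in K.

T, S4, S5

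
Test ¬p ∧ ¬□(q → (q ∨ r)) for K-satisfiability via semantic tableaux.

1. ¬p ∧ ¬□(q → (q ∨ r)), w0
2. ¬p, w0   [∧-rule on 1]
3. ¬□(q → (q ∨ r)), w0   [∧-rule on 1]
4. ¬(q → (q ∨ r)), w1   [¬□-rule on 3: fresh world w1, w0Rw1]
5. q, w1   [¬→-rule on 4]
6. ¬(q ∨ r), w1   [¬→-rule on 4]
7. ¬q, w1   [¬∨-rule on 6]
8. ¬r, w1   [¬∨-rule on 6]
Accessibility: w0Rw1
Branch closes: q and ¬q both at w1.
All branches of the tableau close; one closing branch shown above.

Unsatisfiable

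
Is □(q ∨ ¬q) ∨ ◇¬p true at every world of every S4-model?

Tableau for the negation ¬(□(q ∨ ¬q) ∨ ◇¬p):
1. ¬(□(q ∨ ¬q) ∨ ◇¬p), 0
2. ¬□(q ∨ ¬q), 0
3. ¬◇¬p, 0
4. p, 0
5. ¬(q ∨ ¬q), 1
6. ¬q, 1
7. q, 1
Accessibility: 0R0, 0R1, 1R1
Branch closes: q and ¬q both at 1.
All branches of the negation close; one closing branch shown above.

Valid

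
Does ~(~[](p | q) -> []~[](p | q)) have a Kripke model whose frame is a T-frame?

1. ~(~[](p | q) -> []~[](p | q)), w0
2. ~[](p | q), w0   [~->-rule on 1]
3. ~[]~[](p | q), w0   [~->-rule on 1]
4. ~(p | q), w1   [~[]-rule on 2: fresh world w1, w0Rw1]
5. ~p, w1   [~|-rule on 4]
6. ~q, w1   [~|-rule on 4]
7. [](p | q), w2   [~[]-rule on 3: fresh world w2, w0Rw2]
8. p | q, w2   [[]-rule on 7 via w2Rw2]
9. q, w2   [|-rule on 8 (branches; this branch)]
Accessibility: w0Rw0, w0Rw1, w0Rw2, w1Rw1, w2Rw2

Satisfiable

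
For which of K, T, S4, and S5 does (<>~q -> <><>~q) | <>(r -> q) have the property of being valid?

T-tableau for the negation ~((<>~q -> <><>~q) | <>(r -> q)):
1. ~((<>~q -> <><>~q) | <>(r -> q)), 0
2. ~(<>~q -> <><>~q), 0
3. ~<>(r -> q), 0
4. <>~q, 0
5. ~<><>~q, 0
6. ~(r -> q), 0
7. r, 0
8. ~q, 0
9. ~<>~q, 0
10. q, 0
Accessibility: 0R0
Branch closes: q and ~q both at 0.
Every branch closes (one shown): valid in T, hence also in S4, S5 (every theorem of T is a theorem of S4 and S5).
K-tableau for the negation ~((<>~q -> <><>~q) | <>(r -> q)):
1. ~((<>~q -> <><>~q) | <>(r -> q)), 0
2. ~(<>~q -> <><>~q), 0
3. ~<>(r -> q), 0
4. <>~q, 0
5. ~<><>~q, 0
6. ~q, 1
7. ~(r -> q), 1
8. r, 1
9. ~<>~q, 1
Accessibility: 0R1
Complete open branch: countermodel on a K-frame, so not valid in K.

T, S4, S5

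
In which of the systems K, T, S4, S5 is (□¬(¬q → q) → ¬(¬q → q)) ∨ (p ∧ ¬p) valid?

K-tableau for the negation ¬((□¬(¬q → q) → ¬(¬q → q)) ∨ (p ∧ ¬p)):
1. ¬((□¬(¬q → q) → ¬(¬q → q)) ∨ (p ∧ ¬p)), u
2. ¬(□¬(¬q → q) → ¬(¬q → q)), u
3. ¬(p ∧ ¬p), u
4. □¬(¬q → q), u
5. ¬q → q, u
6. p, u
7. q, u
Complete open branch: countermodel on a K-frame, so not valid in K.
T-tableau for the negation ¬((□¬(¬q → q) → ¬(¬q → q)) ∨ (p ∧ ¬p)):
1. ¬((□¬(¬q → q) → ¬(¬q → q)) ∨ (p ∧ ¬p)), u
2. ¬(□¬(¬q → q) → ¬(¬q → q)), u
3. ¬(p ∧ ¬p), u
4. □¬(¬q → q), u
5. ¬q → q, u
6. ¬(¬q → q), u
7. ¬q, u
8. p, u
9. q, u
Accessibility: uRu
Branch closes: q and ¬q both at u.
Every branch closes (one shown): valid in T, hence also in S4, S5 (every theorem of T is a theorem of S4 and S5).

T, S4, S5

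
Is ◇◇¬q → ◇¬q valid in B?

Not valid

Tableau for the negation ¬(◇◇¬q → ◇¬q):
1. ¬(◇◇¬q → ◇¬q), u
2. ◇◇¬q, u
3. ¬◇¬q, u
4. q, u
5. ◇¬q, v
6. q, v
7. ¬q, w
Accessibility: uRu, uRv, vRu, vRv, vRw, wRv, wRw
The negation has an open branch (countermodel exists).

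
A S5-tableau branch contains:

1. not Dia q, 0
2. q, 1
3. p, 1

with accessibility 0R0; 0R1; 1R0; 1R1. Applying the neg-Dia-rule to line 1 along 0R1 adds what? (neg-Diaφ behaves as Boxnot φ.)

neg-Diaφ behaves as Boxnot φ: propagate the negated body to each accessible world.

not q, 1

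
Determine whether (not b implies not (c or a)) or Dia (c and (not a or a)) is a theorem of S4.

Invalid (countermodel exists)

Tableau for the negation not ((not b implies not (c or a)) or Dia (c and (not a or a))):
1. not ((not b implies not (c or a)) or Dia (c and (not a or a))), u
2. not (not b implies not (c or a)), u
3. not Dia (c and (not a or a)), u
4. not b, u
5. c or a, u
6. not (c and (not a or a)), u
7. a, u
8. not c, u
Accessibility: uRu
The negation has an open branch (countermodel exists).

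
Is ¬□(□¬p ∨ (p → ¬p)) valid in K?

Tableau for the negation □(□¬p ∨ (p → ¬p)):
1. □(□¬p ∨ (p → ¬p)), u
The negation has an open branch (countermodel exists).

Invalid (countermodel exists)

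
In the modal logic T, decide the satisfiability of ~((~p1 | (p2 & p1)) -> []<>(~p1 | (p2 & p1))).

1. ~((~p1 | (p2 & p1)) -> []<>(~p1 | (p2 & p1))), 0
2. ~p1 | (p2 & p1), 0
3. ~[]<>(~p1 | (p2 & p1)), 0
4. p2 & p1, 0
5. p2, 0
6. p1, 0
7. ~<>(~p1 | (p2 & p1)), 1
8. ~(~p1 | (p2 & p1)), 1
9. p1, 1
10. ~(p2 & p1), 1
11. ~p2, 1
Accessibility: 0R0, 0R1, 1R1

Satisfiable (open branch found)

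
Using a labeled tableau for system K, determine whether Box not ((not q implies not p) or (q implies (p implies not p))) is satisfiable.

Satisfiable (open branch found)

1. Box not ((not q implies not p) or (q implies (p implies not p))), 0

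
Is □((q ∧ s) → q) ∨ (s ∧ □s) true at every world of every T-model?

Tableau for the negation ¬(□((q ∧ s) → q) ∨ (s ∧ □s)):
1. ¬(□((q ∧ s) → q) ∨ (s ∧ □s)), u
2. ¬□((q ∧ s) → q), u
3. ¬(s ∧ □s), u
4. ¬□s, u
5. ¬((q ∧ s) → q), v
6. q ∧ s, v
7. ¬q, v
8. q, v
9. s, v
Accessibility: uRu, uRv, vRv
Branch closes: q and ¬q both at v.
Every branch of the negation's tableau closes; the branch above is one of them.

Valid in T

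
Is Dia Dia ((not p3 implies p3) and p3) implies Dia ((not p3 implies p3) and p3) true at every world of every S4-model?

Valid in S4

Tableau for the negation not (Dia Dia ((not p3 implies p3) and p3) implies Dia ((not p3 implies p3) and p3)):
1. not (Dia Dia ((not p3 implies p3) and p3) implies Dia ((not p3 implies p3) and p3)), u
2. Dia Dia ((not p3 implies p3) and p3), u
3. not Dia ((not p3 implies p3) and p3), u
4. not ((not p3 implies p3) and p3), u
5. not (not p3 implies p3), u
6. not p3, u
7. Dia ((not p3 implies p3) and p3), v
8. not ((not p3 implies p3) and p3), v
9. not (not p3 implies p3), v
10. not p3, v
11. (not p3 implies p3) and p3, w
12. not p3 implies p3, w
13. p3, w
14. not ((not p3 implies p3) and p3), w
15. not (not p3 implies p3), w
16. not p3, w
Accessibility: uRu, uRv, uRw, vRv, vRw, wRw
Branch closes: p3 and not p3 both at w.
Every branch of the negation's tableau closes; the branch above is one of them.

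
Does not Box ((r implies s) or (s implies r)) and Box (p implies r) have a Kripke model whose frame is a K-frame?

1. not Box ((r implies s) or (s implies r)) and Box (p implies r), 0
2. not Box ((r implies s) or (s implies r)), 0
3. Box (p implies r), 0
4. not ((r implies s) or (s implies r)), 1
5. not (r implies s), 1
6. not (s implies r), 1
7. r, 1
8. not s, 1
9. s, 1
10. not r, 1
Accessibility: 0R1
Branch closes: s and not s both at 1.
(One branch shown.) All branches close.

Unsatisfiable (every branch closes)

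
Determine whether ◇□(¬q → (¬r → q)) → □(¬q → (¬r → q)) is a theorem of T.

Invalid (countermodel exists)

Tableau for the negation ¬(◇□(¬q → (¬r → q)) → □(¬q → (¬r → q))):
1. ¬(◇□(¬q → (¬r → q)) → □(¬q → (¬r → q))), w0
2. ◇□(¬q → (¬r → q)), w0   [¬→-rule on 1]
3. ¬□(¬q → (¬r → q)), w0   [¬→-rule on 1]
4. □(¬q → (¬r → q)), w1   [◇-rule on 2: fresh world w1, w0Rw1]
5. ¬q → (¬r → q), w1   [□-rule on 4 via w1Rw1]
6. ¬r → q, w1   [→-rule on 5 (branches; this branch)]
7. q, w1   [→-rule on 6 (branches; this branch)]
8. ¬(¬q → (¬r → q)), w2   [¬□-rule on 3: fresh world w2, w0Rw2]
9. ¬q, w2   [¬→-rule on 8]
10. ¬(¬r → q), w2   [¬→-rule on 8]
11. ¬r, w2   [¬→-rule on 10]
Accessibility: w0Rw0, w0Rw1, w0Rw2, w1Rw1, w2Rw2
The negation has an open branch (countermodel exists).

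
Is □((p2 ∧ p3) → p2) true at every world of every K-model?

Tableau for the negation ¬□((p2 ∧ p3) → p2):
1. ¬□((p2 ∧ p3) → p2), 0
2. ¬((p2 ∧ p3) → p2), 1
3. p2 ∧ p3, 1
4. ¬p2, 1
5. p2, 1
6. p3, 1
Accessibility: 0R1
Branch closes: p2 and ¬p2 both at 1.
Every branch of the negation's tableau closes; the branch above is one of them.

Yes, valid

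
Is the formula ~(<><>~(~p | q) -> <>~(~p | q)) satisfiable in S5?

1. ~(<><>~(~p | q) -> <>~(~p | q)), u
2. <><>~(~p | q), u
3. ~<>~(~p | q), u
4. ~p | q, u
5. q, u
6. <>~(~p | q), v
7. ~p | q, v
8. q, v
9. ~(~p | q), w
10. p, w
11. ~q, w
12. ~p | q, w
13. q, w
Accessibility: uRu, uRv, uRw, vRu, vRv, vRw, wRu, wRv, wRw
Branch closes: q and ~q both at w.
(One branch shown.) All branches close.

Unsatisfiable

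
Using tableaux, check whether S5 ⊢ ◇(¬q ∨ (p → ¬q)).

Not valid

Tableau for the negation ¬◇(¬q ∨ (p → ¬q)):
1. ¬◇(¬q ∨ (p → ¬q)), u
2. ¬(¬q ∨ (p → ¬q)), u
3. q, u
4. ¬(p → ¬q), u
5. p, u
Accessibility: uRu
The negation has an open branch (countermodel exists).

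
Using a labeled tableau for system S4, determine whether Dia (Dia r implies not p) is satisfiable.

1. Dia (Dia r implies not p), w0
2. Dia r implies not p, w1   [Dia-rule on 1: fresh world w1, w0Rw1]
3. not p, w1   [implies-rule on 2 (branches; this branch)]
Accessibility: w0Rw0, w0Rw1, w1Rw1

Yes, satisfiable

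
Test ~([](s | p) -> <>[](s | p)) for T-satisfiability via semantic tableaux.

Unsatisfiable (every branch closes)

1. ~([](s | p) -> <>[](s | p)), w0
2. [](s | p), w0   [~->-rule on 1]
3. ~<>[](s | p), w0   [~->-rule on 1]
4. s | p, w0   [[]-rule on 2 via w0Rw0]
5. ~[](s | p), w0   [~<>-rule on 3 via w0Rw0]
6. p, w0   [|-rule on 4 (branches; this branch)]
7. ~(s | p), w1   [~[]-rule on 5: fresh world w1, w0Rw1]
8. ~s, w1   [~|-rule on 7]
9. ~p, w1   [~|-rule on 7]
10. s | p, w1   [[]-rule on 2 via w0Rw1]
11. ~[](s | p), w1   [~<>-rule on 3 via w0Rw1]
12. p, w1   [|-rule on 10 (branches; this branch)]
Accessibility: w0Rw0, w0Rw1, w1Rw1
Branch closes: p and ~p both at w1.
Every branch closes; the branch above is one of them.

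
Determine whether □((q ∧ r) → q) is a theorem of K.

Tableau for the negation ¬□((q ∧ r) → q):
1. ¬□((q ∧ r) → q), 0
2. ¬((q ∧ r) → q), 1   [¬□-rule on 1: fresh world 1, 0R1]
3. q ∧ r, 1   [¬→-rule on 2]
4. ¬q, 1   [¬→-rule on 2]
5. q, 1   [∧-rule on 3]
6. r, 1   [∧-rule on 3]
Accessibility: 0R1
Branch closes: q and ¬q both at 1.
Every branch of the negation's tableau closes; the branch above is one of them.

Yes, valid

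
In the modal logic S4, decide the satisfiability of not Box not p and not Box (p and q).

1. not Box not p and not Box (p and q), u
2. not Box not p, u
3. not Box (p and q), u
4. p, v
5. not (p and q), w
6. not q, w
Accessibility: uRu, uRv, uRw, vRv, wRw

Satisfiable (open branch found)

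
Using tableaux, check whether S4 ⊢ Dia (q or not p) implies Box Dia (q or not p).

Tableau for the negation not (Dia (q or not p) implies Box Dia (q or not p)):
1. not (Dia (q or not p) implies Box Dia (q or not p)), 0
2. Dia (q or not p), 0   [neg-implies-rule on 1]
3. not Box Dia (q or not p), 0   [neg-implies-rule on 1]
4. q or not p, 1   [Dia-rule on 2: fresh world 1, 0R1]
5. not p, 1   [or-rule on 4 (branches; this branch)]
6. not Dia (q or not p), 2   [neg-Box-rule on 3: fresh world 2, 0R2]
7. not (q or not p), 2   [neg-Dia-rule on 6 via 2R2]
8. not q, 2   [neg-or-rule on 7]
9. p, 2   [neg-or-rule on 7]
Accessibility: 0R0, 0R1, 0R2, 1R1, 2R2
The negation has an open branch (countermodel exists).

Invalid (countermodel exists)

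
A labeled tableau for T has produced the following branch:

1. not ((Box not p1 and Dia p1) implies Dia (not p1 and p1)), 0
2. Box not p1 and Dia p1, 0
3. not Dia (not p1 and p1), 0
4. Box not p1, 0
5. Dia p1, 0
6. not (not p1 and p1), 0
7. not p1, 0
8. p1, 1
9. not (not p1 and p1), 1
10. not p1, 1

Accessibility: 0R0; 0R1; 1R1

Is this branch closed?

Both p1 and not p1 appear at 1.

Closed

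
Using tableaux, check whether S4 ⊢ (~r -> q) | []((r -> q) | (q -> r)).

Valid in S4

Tableau for the negation ~((~r -> q) | []((r -> q) | (q -> r))):
1. ~((~r -> q) | []((r -> q) | (q -> r))), u
2. ~(~r -> q), u
3. ~[]((r -> q) | (q -> r)), u
4. ~r, u
5. ~q, u
6. ~((r -> q) | (q -> r)), v
7. ~(r -> q), v
8. ~(q -> r), v
9. r, v
10. ~q, v
11. q, v
12. ~r, v
Accessibility: uRu, uRv, vRv
Branch closes: q and ~q both at v.
Every branch of the negation's tableau closes; the branch above is one of them.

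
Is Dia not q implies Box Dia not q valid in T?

Tableau for the negation not (Dia not q implies Box Dia not q):
1. not (Dia not q implies Box Dia not q), u
2. Dia not q, u   [neg-implies-rule on 1]
3. not Box Dia not q, u   [neg-implies-rule on 1]
4. not q, v   [Dia-rule on 2: fresh world v, uRv]
5. not Dia not q, w   [neg-Box-rule on 3: fresh world w, uRw]
6. q, w   [neg-Dia-rule on 5 via wRw]
Accessibility: uRu, uRv, uRw, vRv, wRw
The negation has an open branch (countermodel exists).

No, not valid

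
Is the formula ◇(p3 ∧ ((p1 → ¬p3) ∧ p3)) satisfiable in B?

1. ◇(p3 ∧ ((p1 → ¬p3) ∧ p3)), u
2. p3 ∧ ((p1 → ¬p3) ∧ p3), v
3. p3, v
4. (p1 → ¬p3) ∧ p3, v
5. p1 → ¬p3, v
6. ¬p1, v
Accessibility: uRu, uRv, vRu, vRv

Satisfiable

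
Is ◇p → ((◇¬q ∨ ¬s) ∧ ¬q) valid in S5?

Not valid

Tableau for the negation ¬(◇p → ((◇¬q ∨ ¬s) ∧ ¬q)):
1. ¬(◇p → ((◇¬q ∨ ¬s) ∧ ¬q)), u
2. ◇p, u
3. ¬((◇¬q ∨ ¬s) ∧ ¬q), u
4. q, u
5. p, v
Accessibility: uRu, uRv, vRu, vRv
The negation has an open branch (countermodel exists).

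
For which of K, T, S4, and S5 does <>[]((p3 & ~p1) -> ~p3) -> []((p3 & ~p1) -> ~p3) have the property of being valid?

S5

S4-tableau for the negation ~(<>[]((p3 & ~p1) -> ~p3) -> []((p3 & ~p1) -> ~p3)):
1. ~(<>[]((p3 & ~p1) -> ~p3) -> []((p3 & ~p1) -> ~p3)), 0
2. <>[]((p3 & ~p1) -> ~p3), 0
3. ~[]((p3 & ~p1) -> ~p3), 0
4. []((p3 & ~p1) -> ~p3), 1
5. (p3 & ~p1) -> ~p3, 1
6. ~p3, 1
7. ~((p3 & ~p1) -> ~p3), 2
8. p3 & ~p1, 2
9. p3, 2
10. ~p1, 2
Accessibility: 0R0, 0R1, 0R2, 1R1, 2R2
Complete open branch: countermodel on an S4-frame, so not valid in S4, nor in K, T (the same frame is also a K-frame and a T-frame).
S5-tableau for the negation ~(<>[]((p3 & ~p1) -> ~p3) -> []((p3 & ~p1) -> ~p3)):
1. ~(<>[]((p3 & ~p1) -> ~p3) -> []((p3 & ~p1) -> ~p3)), 0
2. <>[]((p3 & ~p1) -> ~p3), 0
3. ~[]((p3 & ~p1) -> ~p3), 0
4. []((p3 & ~p1) -> ~p3), 1
5. (p3 & ~p1) -> ~p3, 0
6. (p3 & ~p1) -> ~p3, 1
7. ~(p3 & ~p1), 0
8. ~(p3 & ~p1), 1
9. p1, 0
10. p1, 1
11. ~((p3 & ~p1) -> ~p3), 2
12. p3 & ~p1, 2
13. p3, 2
14. ~p1, 2
15. (p3 & ~p1) -> ~p3, 2
16. ~(p3 & ~p1), 2
17. p1, 2
Accessibility: 0R0, 0R1, 0R2, 1R0, 1R1, 1R2, 2R0, 2R1, 2R2
Branch closes: p1 and ~p1 both at 2.
Every branch closes (one shown): valid in S5.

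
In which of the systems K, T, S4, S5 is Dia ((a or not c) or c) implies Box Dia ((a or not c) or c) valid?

T, S4, S5

T-tableau for the negation not (Dia ((a or not c) or c) implies Box Dia ((a or not c) or c)):
1. not (Dia ((a or not c) or c) implies Box Dia ((a or not c) or c)), 0
2. Dia ((a or not c) or c), 0   [neg-implies-rule on 1]
3. not Box Dia ((a or not c) or c), 0   [neg-implies-rule on 1]
4. (a or not c) or c, 1   [Dia-rule on 2: fresh world 1, 0R1]
5. a or not c, 1   [or-rule on 4 (branches; this branch)]
6. not c, 1   [or-rule on 5 (branches; this branch)]
7. not Dia ((a or not c) or c), 2   [neg-Box-rule on 3: fresh world 2, 0R2]
8. not ((a or not c) or c), 2   [neg-Dia-rule on 7 via 2R2]
9. not (a or not c), 2   [neg-or-rule on 8]
10. not c, 2   [neg-or-rule on 8]
11. not a, 2   [neg-or-rule on 9]
12. c, 2   [neg-or-rule on 9]
Accessibility: 0R0, 0R1, 0R2, 1R1, 2R2
Branch closes: c and not c both at 2.
Every branch closes (one shown): valid in T, hence also in S4, S5 (every theorem of T is a theorem of S4 and S5).
K-tableau for the negation not (Dia ((a or not c) or c) implies Box Dia ((a or not c) or c)):
1. not (Dia ((a or not c) or c) implies Box Dia ((a or not c) or c)), 0
2. Dia ((a or not c) or c), 0   [neg-implies-rule on 1]
3. not Box Dia ((a or not c) or c), 0   [neg-implies-rule on 1]
4. (a or not c) or c, 1   [Dia-rule on 2: fresh world 1, 0R1]
5. c, 1   [or-rule on 4 (branches; this branch)]
6. not Dia ((a or not c) or c), 2   [neg-Box-rule on 3: fresh world 2, 0R2]
Accessibility: 0R1, 0R2
Complete open branch: countermodel on a K-frame, so not valid in K.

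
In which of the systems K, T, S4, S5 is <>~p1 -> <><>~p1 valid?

T, S4, S5

K-tableau for the negation ~(<>~p1 -> <><>~p1):
1. ~(<>~p1 -> <><>~p1), u
2. <>~p1, u
3. ~<><>~p1, u
4. ~p1, v
5. ~<>~p1, v
Accessibility: uRv
Complete open branch: countermodel on a K-frame, so not valid in K.
T-tableau for the negation ~(<>~p1 -> <><>~p1):
1. ~(<>~p1 -> <><>~p1), u
2. <>~p1, u
3. ~<><>~p1, u
4. ~<>~p1, u
5. p1, u
6. ~p1, v
7. ~<>~p1, v
8. p1, v
Accessibility: uRu, uRv, vRv
Branch closes: p1 and ~p1 both at v.
Every branch closes (one shown): valid in T, hence also in S4, S5 (every theorem of T is a theorem of S4 and S5).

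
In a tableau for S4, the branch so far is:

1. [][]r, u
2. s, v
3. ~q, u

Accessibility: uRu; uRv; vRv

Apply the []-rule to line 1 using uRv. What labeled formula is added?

[]r, v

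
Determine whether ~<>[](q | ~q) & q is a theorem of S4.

Invalid (countermodel exists)

Tableau for the negation ~(~<>[](q | ~q) & q):
1. ~(~<>[](q | ~q) & q), u
2. ~q, u
Accessibility: uRu
The negation has an open branch (countermodel exists).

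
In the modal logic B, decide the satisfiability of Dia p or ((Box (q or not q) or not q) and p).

Satisfiable

1. Dia p or ((Box (q or not q) or not q) and p), 0
2. (Box (q or not q) or not q) and p, 0
3. Box (q or not q) or not q, 0
4. p, 0
5. not q, 0
Accessibility: 0R0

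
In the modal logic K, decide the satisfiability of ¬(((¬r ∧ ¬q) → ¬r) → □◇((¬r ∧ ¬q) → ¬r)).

Yes, satisfiable

1. ¬(((¬r ∧ ¬q) → ¬r) → □◇((¬r ∧ ¬q) → ¬r)), u
2. (¬r ∧ ¬q) → ¬r, u   [¬→-rule on 1]
3. ¬□◇((¬r ∧ ¬q) → ¬r), u   [¬→-rule on 1]
4. ¬r, u   [→-rule on 2 (branches; this branch)]
5. ¬◇((¬r ∧ ¬q) → ¬r), v   [¬□-rule on 3: fresh world v, uRv]
Accessibility: uRv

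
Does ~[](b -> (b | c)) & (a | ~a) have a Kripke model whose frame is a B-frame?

1. ~[](b -> (b | c)) & (a | ~a), u
2. ~[](b -> (b | c)), u
3. a | ~a, u
4. ~a, u
5. ~(b -> (b | c)), v
6. b, v
7. ~(b | c), v
8. ~b, v
9. ~c, v
Accessibility: uRu, uRv, vRu, vRv
Branch closes: b and ~b both at v.
Every branch closes; the branch above is one of them.

Unsatisfiable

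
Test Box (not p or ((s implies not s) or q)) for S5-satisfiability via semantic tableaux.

Yes, satisfiable

1. Box (not p or ((s implies not s) or q)), w0
2. not p or ((s implies not s) or q), w0
3. (s implies not s) or q, w0
4. q, w0
Accessibility: w0Rw0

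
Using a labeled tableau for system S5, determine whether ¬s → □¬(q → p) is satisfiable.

1. ¬s → □¬(q → p), 0
2. □¬(q → p), 0   [→-rule on 1 (branches; this branch)]
3. ¬(q → p), 0   [□-rule on 2 via 0R0]
4. q, 0   [¬→-rule on 3]
5. ¬p, 0   [¬→-rule on 3]
Accessibility: 0R0

Yes, satisfiable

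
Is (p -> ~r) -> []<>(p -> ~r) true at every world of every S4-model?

Tableau for the negation ~((p -> ~r) -> []<>(p -> ~r)):
1. ~((p -> ~r) -> []<>(p -> ~r)), w0
2. p -> ~r, w0
3. ~[]<>(p -> ~r), w0
4. ~r, w0
5. ~<>(p -> ~r), w1
6. ~(p -> ~r), w1
7. p, w1
8. r, w1
Accessibility: w0Rw0, w0Rw1, w1Rw1
The negation has an open branch (countermodel exists).

No, not valid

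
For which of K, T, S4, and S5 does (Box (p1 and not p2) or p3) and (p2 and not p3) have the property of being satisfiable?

T-tableau for the formula:
1. (Box (p1 and not p2) or p3) and (p2 and not p3), w0
2. Box (p1 and not p2) or p3, w0
3. p2 and not p3, w0
4. p2, w0
5. not p3, w0
6. Box (p1 and not p2), w0
7. p1 and not p2, w0
8. p1, w0
9. not p2, w0
Accessibility: w0Rw0
Branch closes: p2 and not p2 both at w0.
Every branch closes (one shown): unsatisfiable in T, hence also in S4, S5 (every S4/S5-frame is a T-frame).
K-tableau for the formula:
1. (Box (p1 and not p2) or p3) and (p2 and not p3), w0
2. Box (p1 and not p2) or p3, w0
3. p2 and not p3, w0
4. p2, w0
5. not p3, w0
6. Box (p1 and not p2), w0
Complete open branch: satisfiable in K.

K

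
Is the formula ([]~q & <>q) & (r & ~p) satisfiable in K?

1. ([]~q & <>q) & (r & ~p), 0
2. []~q & <>q, 0
3. r & ~p, 0
4. []~q, 0
5. <>q, 0
6. r, 0
7. ~p, 0
8. q, 1
9. ~q, 1
Accessibility: 0R1
Branch closes: q and ~q both at 1.
Every branch closes; the branch above is one of them.

No, unsatisfiable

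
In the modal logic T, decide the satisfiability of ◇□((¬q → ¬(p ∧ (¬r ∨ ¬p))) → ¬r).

1. ◇□((¬q → ¬(p ∧ (¬r ∨ ¬p))) → ¬r), w0
2. □((¬q → ¬(p ∧ (¬r ∨ ¬p))) → ¬r), w1   [◇-rule on 1: fresh world w1, w0Rw1]
3. (¬q → ¬(p ∧ (¬r ∨ ¬p))) → ¬r, w1   [□-rule on 2 via w1Rw1]
4. ¬r, w1   [→-rule on 3 (branches; this branch)]
Accessibility: w0Rw0, w0Rw1, w1Rw1

Satisfiable (open branch found)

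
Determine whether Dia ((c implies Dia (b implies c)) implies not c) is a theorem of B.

Tableau for the negation not Dia ((c implies Dia (b implies c)) implies not c):
1. not Dia ((c implies Dia (b implies c)) implies not c), 0
2. not ((c implies Dia (b implies c)) implies not c), 0
3. c implies Dia (b implies c), 0
4. c, 0
5. Dia (b implies c), 0
6. b implies c, 1
7. not ((c implies Dia (b implies c)) implies not c), 1
8. c implies Dia (b implies c), 1
9. c, 1
10. Dia (b implies c), 1
11. b implies c, 2
12. c, 2
Accessibility: 0R0, 0R1, 1R0, 1R1, 1R2, 2R1, 2R2
The negation has an open branch (countermodel exists).

Not valid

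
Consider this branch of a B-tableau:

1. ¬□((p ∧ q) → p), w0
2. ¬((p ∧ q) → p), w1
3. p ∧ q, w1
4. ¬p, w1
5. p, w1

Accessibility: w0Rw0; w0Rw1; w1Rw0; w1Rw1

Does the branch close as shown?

Both p and ¬p appear at w1.

Yes, closed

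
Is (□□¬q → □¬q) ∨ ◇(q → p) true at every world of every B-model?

Tableau for the negation ¬((□□¬q → □¬q) ∨ ◇(q → p)):
1. ¬((□□¬q → □¬q) ∨ ◇(q → p)), w0
2. ¬(□□¬q → □¬q), w0
3. ¬◇(q → p), w0
4. □□¬q, w0
5. ¬□¬q, w0
6. ¬(q → p), w0
7. q, w0
8. ¬p, w0
9. □¬q, w0
10. ¬q, w0
Accessibility: w0Rw0
Branch closes: q and ¬q both at w0.
Every branch of the negation's tableau closes; the branch above is one of them.

Valid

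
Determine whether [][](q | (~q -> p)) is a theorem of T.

No, not valid

Tableau for the negation ~[][](q | (~q -> p)):
1. ~[][](q | (~q -> p)), w0
2. ~[](q | (~q -> p)), w1
3. ~(q | (~q -> p)), w2
4. ~q, w2
5. ~(~q -> p), w2
6. ~p, w2
Accessibility: w0Rw0, w0Rw1, w1Rw1, w1Rw2, w2Rw2
The negation has an open branch (countermodel exists).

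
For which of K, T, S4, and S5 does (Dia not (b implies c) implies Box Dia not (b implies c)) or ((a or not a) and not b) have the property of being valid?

S5

S4-tableau for the negation not ((Dia not (b implies c) implies Box Dia not (b implies c)) or ((a or not a) and not b)):
1. not ((Dia not (b implies c) implies Box Dia not (b implies c)) or ((a or not a) and not b)), 0
2. not (Dia not (b implies c) implies Box Dia not (b implies c)), 0   [neg-or-rule on 1]
3. not ((a or not a) and not b), 0   [neg-or-rule on 1]
4. Dia not (b implies c), 0   [neg-implies-rule on 2]
5. not Box Dia not (b implies c), 0   [neg-implies-rule on 2]
6. b, 0   [neg-and-rule on 3 (branches; this branch)]
7. not (b implies c), 1   [Dia-rule on 4: fresh world 1, 0R1]
8. b, 1   [neg-implies-rule on 7]
9. not c, 1   [neg-implies-rule on 7]
10. not Dia not (b implies c), 2   [neg-Box-rule on 5: fresh world 2, 0R2]
11. b implies c, 2   [neg-Dia-rule on 10 via 2R2]
12. c, 2   [implies-rule on 11 (branches; this branch)]
Accessibility: 0R0, 0R1, 0R2, 1R1, 2R2
Complete open branch: countermodel on an S4-frame, so not valid in S4, nor in K, T (the same frame is also a K-frame and a T-frame).
S5-tableau for the negation not ((Dia not (b implies c) implies Box Dia not (b implies c)) or ((a or not a) and not b)):
1. not ((Dia not (b implies c) implies Box Dia not (b implies c)) or ((a or not a) and not b)), 0
2. not (Dia not (b implies c) implies Box Dia not (b implies c)), 0   [neg-or-rule on 1]
3. not ((a or not a) and not b), 0   [neg-or-rule on 1]
4. Dia not (b implies c), 0   [neg-implies-rule on 2]
5. not Box Dia not (b implies c), 0   [neg-implies-rule on 2]
6. b, 0   [neg-and-rule on 3 (branches; this branch)]
7. not (b implies c), 1   [Dia-rule on 4: fresh world 1, 0R1]
8. b, 1   [neg-implies-rule on 7]
9. not c, 1   [neg-implies-rule on 7]
10. not Dia not (b implies c), 2   [neg-Box-rule on 5: fresh world 2, 0R2]
11. b implies c, 0   [neg-Dia-rule on 10 via 2R0]
12. b implies c, 1   [neg-Dia-rule on 10 via 2R1]
13. b implies c, 2   [neg-Dia-rule on 10 via 2R2]
14. c, 0   [implies-rule on 11 (branches; this branch)]
15. c, 1   [implies-rule on 12 (branches; this branch)]
Accessibility: 0R0, 0R1, 0R2, 1R0, 1R1, 1R2, 2R0, 2R1, 2R2
Branch closes: c and not c both at 1.
Every branch closes (one shown): valid in S5.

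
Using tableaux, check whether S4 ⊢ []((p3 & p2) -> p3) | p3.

Tableau for the negation ~([]((p3 & p2) -> p3) | p3):
1. ~([]((p3 & p2) -> p3) | p3), w0
2. ~[]((p3 & p2) -> p3), w0   [~|-rule on 1]
3. ~p3, w0   [~|-rule on 1]
4. ~((p3 & p2) -> p3), w1   [~[]-rule on 2: fresh world w1, w0Rw1]
5. p3 & p2, w1   [~->-rule on 4]
6. ~p3, w1   [~->-rule on 4]
7. p3, w1   [&-rule on 5]
8. p2, w1   [&-rule on 5]
Accessibility: w0Rw0, w0Rw1, w1Rw1
Branch closes: p3 and ~p3 both at w1.
Every branch of the negation's tableau closes; the branch above is one of them.

Valid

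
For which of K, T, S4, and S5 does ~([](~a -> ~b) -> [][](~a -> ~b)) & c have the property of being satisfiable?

K, T

S4-tableau for the formula:
1. ~([](~a -> ~b) -> [][](~a -> ~b)) & c, 0
2. ~([](~a -> ~b) -> [][](~a -> ~b)), 0
3. c, 0
4. [](~a -> ~b), 0
5. ~[][](~a -> ~b), 0
6. ~a -> ~b, 0
7. ~b, 0
8. ~[](~a -> ~b), 1
9. ~a -> ~b, 1
10. ~b, 1
11. ~(~a -> ~b), 2
12. ~a, 2
13. b, 2
14. ~a -> ~b, 2
15. ~b, 2
Accessibility: 0R0, 0R1, 0R2, 1R1, 1R2, 2R2
Branch closes: b and ~b both at 2.
Every branch closes (one shown): unsatisfiable in S4, hence also in S5 (every S5-frame is an S4-frame).
T-tableau for the formula:
1. ~([](~a -> ~b) -> [][](~a -> ~b)) & c, 0
2. ~([](~a -> ~b) -> [][](~a -> ~b)), 0
3. c, 0
4. [](~a -> ~b), 0
5. ~[][](~a -> ~b), 0
6. ~a -> ~b, 0
7. ~b, 0
8. ~[](~a -> ~b), 1
9. ~a -> ~b, 1
10. ~b, 1
11. ~(~a -> ~b), 2
12. ~a, 2
13. b, 2
Accessibility: 0R0, 0R1, 1R1, 1R2, 2R2
Complete open branch: satisfiable in T, hence also in K (this T-model is also a K-model).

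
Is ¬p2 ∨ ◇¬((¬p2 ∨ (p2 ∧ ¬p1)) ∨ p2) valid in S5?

Invalid (countermodel exists)

Tableau for the negation ¬(¬p2 ∨ ◇¬((¬p2 ∨ (p2 ∧ ¬p1)) ∨ p2)):
1. ¬(¬p2 ∨ ◇¬((¬p2 ∨ (p2 ∧ ¬p1)) ∨ p2)), w0
2. p2, w0
3. ¬◇¬((¬p2 ∨ (p2 ∧ ¬p1)) ∨ p2), w0
4. (¬p2 ∨ (p2 ∧ ¬p1)) ∨ p2, w0
Accessibility: w0Rw0
The negation has an open branch (countermodel exists).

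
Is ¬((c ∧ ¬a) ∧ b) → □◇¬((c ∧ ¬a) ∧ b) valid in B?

Yes, valid

Tableau for the negation ¬(¬((c ∧ ¬a) ∧ b) → □◇¬((c ∧ ¬a) ∧ b)):
1. ¬(¬((c ∧ ¬a) ∧ b) → □◇¬((c ∧ ¬a) ∧ b)), u
2. ¬((c ∧ ¬a) ∧ b), u   [¬→-rule on 1]
3. ¬□◇¬((c ∧ ¬a) ∧ b), u   [¬→-rule on 1]
4. ¬(c ∧ ¬a), u   [¬∧-rule on 2 (branches; this branch)]
5. a, u   [¬∧-rule on 4 (branches; this branch)]
6. ¬◇¬((c ∧ ¬a) ∧ b), v   [¬□-rule on 3: fresh world v, uRv]
7. (c ∧ ¬a) ∧ b, u   [¬◇-rule on 6 via vRu]
8. c ∧ ¬a, u   [∧-rule on 7]
9. b, u   [∧-rule on 7]
10. c, u   [∧-rule on 8]
11. ¬a, u   [∧-rule on 8]
Accessibility: uRu, uRv, vRu, vRv
Branch closes: a and ¬a both at u.
All branches of the negation close; one closing branch shown above.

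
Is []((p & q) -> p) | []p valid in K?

Valid

Tableau for the negation ~([]((p & q) -> p) | []p):
1. ~([]((p & q) -> p) | []p), 0
2. ~[]((p & q) -> p), 0
3. ~[]p, 0
4. ~((p & q) -> p), 1
5. p & q, 1
6. ~p, 1
7. p, 1
8. q, 1
Accessibility: 0R1
Branch closes: p and ~p both at 1.
Every branch of the negation's tableau closes; the branch above is one of them.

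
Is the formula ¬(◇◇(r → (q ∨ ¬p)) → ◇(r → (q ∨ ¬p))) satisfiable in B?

1. ¬(◇◇(r → (q ∨ ¬p)) → ◇(r → (q ∨ ¬p))), u
2. ◇◇(r → (q ∨ ¬p)), u   [¬→-rule on 1]
3. ¬◇(r → (q ∨ ¬p)), u   [¬→-rule on 1]
4. ¬(r → (q ∨ ¬p)), u   [¬◇-rule on 3 via uRu]
5. r, u   [¬→-rule on 4]
6. ¬(q ∨ ¬p), u   [¬→-rule on 4]
7. ¬q, u   [¬∨-rule on 6]
8. p, u   [¬∨-rule on 6]
9. ◇(r → (q ∨ ¬p)), v   [◇-rule on 2: fresh world v, uRv]
10. ¬(r → (q ∨ ¬p)), v   [¬◇-rule on 3 via uRv]
11. r, v   [¬→-rule on 10]
12. ¬(q ∨ ¬p), v   [¬→-rule on 10]
13. ¬q, v   [¬∨-rule on 12]
14. p, v   [¬∨-rule on 12]
15. r → (q ∨ ¬p), w   [◇-rule on 9: fresh world w, vRw]
16. q ∨ ¬p, w   [→-rule on 15 (branches; this branch)]
17. ¬p, w   [∨-rule on 16 (branches; this branch)]
Accessibility: uRu, uRv, vRu, vRv, vRw, wRv, wRw

Satisfiable (open branch found)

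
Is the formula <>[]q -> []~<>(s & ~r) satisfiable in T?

Yes, satisfiable

1. <>[]q -> []~<>(s & ~r), 0
2. []~<>(s & ~r), 0   [->-rule on 1 (branches; this branch)]
3. ~<>(s & ~r), 0   [[]-rule on 2 via 0R0]
4. ~(s & ~r), 0   [~<>-rule on 3 via 0R0]
5. r, 0   [~&-rule on 4 (branches; this branch)]
Accessibility: 0R0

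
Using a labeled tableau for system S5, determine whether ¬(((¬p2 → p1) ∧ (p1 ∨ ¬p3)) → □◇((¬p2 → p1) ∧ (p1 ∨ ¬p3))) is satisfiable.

No, unsatisfiable

1. ¬(((¬p2 → p1) ∧ (p1 ∨ ¬p3)) → □◇((¬p2 → p1) ∧ (p1 ∨ ¬p3))), w0
2. (¬p2 → p1) ∧ (p1 ∨ ¬p3), w0   [¬→-rule on 1]
3. ¬□◇((¬p2 → p1) ∧ (p1 ∨ ¬p3)), w0   [¬→-rule on 1]
4. ¬p2 → p1, w0   [∧-rule on 2]
5. p1 ∨ ¬p3, w0   [∧-rule on 2]
6. p1, w0   [→-rule on 4 (branches; this branch)]
7. ¬p3, w0   [∨-rule on 5 (branches; this branch)]
8. ¬◇((¬p2 → p1) ∧ (p1 ∨ ¬p3)), w1   [¬□-rule on 3: fresh world w1, w0Rw1]
9. ¬((¬p2 → p1) ∧ (p1 ∨ ¬p3)), w0   [¬◇-rule on 8 via w1Rw0]
10. ¬((¬p2 → p1) ∧ (p1 ∨ ¬p3)), w1   [¬◇-rule on 8 via w1Rw1]
11. ¬(p1 ∨ ¬p3), w0   [¬∧-rule on 9 (branches; this branch)]
12. ¬p1, w0   [¬∨-rule on 11]
13. p3, w0   [¬∨-rule on 11]
Accessibility: w0Rw0, w0Rw1, w1Rw0, w1Rw1
Branch closes: p1 and ¬p1 both at w0.
(One branch shown.) All branches close.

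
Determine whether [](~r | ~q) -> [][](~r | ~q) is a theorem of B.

Tableau for the negation ~([](~r | ~q) -> [][](~r | ~q)):
1. ~([](~r | ~q) -> [][](~r | ~q)), w0
2. [](~r | ~q), w0
3. ~[][](~r | ~q), w0
4. ~r | ~q, w0
5. ~q, w0
6. ~[](~r | ~q), w1
7. ~r | ~q, w1
8. ~q, w1
9. ~(~r | ~q), w2
10. r, w2
11. q, w2
Accessibility: w0Rw0, w0Rw1, w1Rw0, w1Rw1, w1Rw2, w2Rw1, w2Rw2
The negation has an open branch (countermodel exists).

Invalid (countermodel exists)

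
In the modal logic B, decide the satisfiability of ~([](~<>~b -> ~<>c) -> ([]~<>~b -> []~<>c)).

Unsatisfiable

1. ~([](~<>~b -> ~<>c) -> ([]~<>~b -> []~<>c)), w0
2. [](~<>~b -> ~<>c), w0
3. ~([]~<>~b -> []~<>c), w0
4. []~<>~b, w0
5. ~[]~<>c, w0
6. ~<>~b -> ~<>c, w0
7. ~<>~b, w0
8. b, w0
9. ~<>c, w0
10. ~c, w0
11. <>c, w1
12. ~<>~b -> ~<>c, w1
13. ~<>~b, w1
14. b, w1
15. ~c, w1
16. <>~b, w1
17. c, w2
18. b, w2
19. ~b, w3
20. b, w3
Accessibility: w0Rw0, w0Rw1, w1Rw0, w1Rw1, w1Rw2, w1Rw3, w2Rw1, w2Rw2, w3Rw1, w3Rw3
Branch closes: b and ~b both at w3.
(One branch shown.) All branches close.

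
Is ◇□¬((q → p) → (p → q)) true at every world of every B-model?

Tableau for the negation ¬◇□¬((q → p) → (p → q)):
1. ¬◇□¬((q → p) → (p → q)), u
2. ¬□¬((q → p) → (p → q)), u
3. (q → p) → (p → q), v
4. ¬□¬((q → p) → (p → q)), v
5. p → q, v
6. q, v
7. (q → p) → (p → q), w
8. p → q, w
9. q, w
Accessibility: uRu, uRv, vRu, vRv, vRw, wRv, wRw
The negation has an open branch (countermodel exists).

Invalid (countermodel exists)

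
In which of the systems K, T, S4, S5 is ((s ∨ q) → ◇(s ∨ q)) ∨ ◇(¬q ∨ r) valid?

K-tableau for the negation ¬(((s ∨ q) → ◇(s ∨ q)) ∨ ◇(¬q ∨ r)):
1. ¬(((s ∨ q) → ◇(s ∨ q)) ∨ ◇(¬q ∨ r)), 0
2. ¬((s ∨ q) → ◇(s ∨ q)), 0
3. ¬◇(¬q ∨ r), 0
4. s ∨ q, 0
5. ¬◇(s ∨ q), 0
6. q, 0
Complete open branch: countermodel on a K-frame, so not valid in K.
T-tableau for the negation ¬(((s ∨ q) → ◇(s ∨ q)) ∨ ◇(¬q ∨ r)):
1. ¬(((s ∨ q) → ◇(s ∨ q)) ∨ ◇(¬q ∨ r)), 0
2. ¬((s ∨ q) → ◇(s ∨ q)), 0
3. ¬◇(¬q ∨ r), 0
4. s ∨ q, 0
5. ¬◇(s ∨ q), 0
6. ¬(¬q ∨ r), 0
7. q, 0
8. ¬r, 0
9. ¬(s ∨ q), 0
10. ¬s, 0
11. ¬q, 0
Accessibility: 0R0
Branch closes: q and ¬q both at 0.
Every branch closes (one shown): valid in T, hence also in S4, S5 (every theorem of T is a theorem of S4 and S5).

T, S4, S5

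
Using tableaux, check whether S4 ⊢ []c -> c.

Tableau for the negation ~([]c -> c):
1. ~([]c -> c), w0
2. []c, w0   [~->-rule on 1]
3. ~c, w0   [~->-rule on 1]
4. c, w0   [[]-rule on 2 via w0Rw0]
Accessibility: w0Rw0
Branch closes: c and ~c both at w0.
Every branch of the negation's tableau closes; the branch above is one of them.

Yes, valid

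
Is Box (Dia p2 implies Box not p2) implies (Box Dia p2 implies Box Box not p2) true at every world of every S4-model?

Valid

Tableau for the negation not (Box (Dia p2 implies Box not p2) implies (Box Dia p2 implies Box Box not p2)):
1. not (Box (Dia p2 implies Box not p2) implies (Box Dia p2 implies Box Box not p2)), 0
2. Box (Dia p2 implies Box not p2), 0
3. not (Box Dia p2 implies Box Box not p2), 0
4. Box Dia p2, 0
5. not Box Box not p2, 0
6. Dia p2 implies Box not p2, 0
7. Dia p2, 0
8. Box not p2, 0
9. not p2, 0
10. not Box not p2, 1
11. Dia p2 implies Box not p2, 1
12. Dia p2, 1
13. not p2, 1
14. Box not p2, 1
15. p2, 2
16. Dia p2 implies Box not p2, 2
17. Dia p2, 2
18. not p2, 2
Accessibility: 0R0, 0R1, 0R2, 1R1, 2R2
Branch closes: p2 and not p2 both at 2.
Every branch of the negation's tableau closes; the branch above is one of them.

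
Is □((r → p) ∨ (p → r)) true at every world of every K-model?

Valid in K

Tableau for the negation ¬□((r → p) ∨ (p → r)):
1. ¬□((r → p) ∨ (p → r)), u
2. ¬((r → p) ∨ (p → r)), v
3. ¬(r → p), v
4. ¬(p → r), v
5. r, v
6. ¬p, v
7. p, v
8. ¬r, v
Accessibility: uRv
Branch closes: p and ¬p both at v.
All branches of the negation close; one closing branch shown above.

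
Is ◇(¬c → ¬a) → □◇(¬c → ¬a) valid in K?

Tableau for the negation ¬(◇(¬c → ¬a) → □◇(¬c → ¬a)):
1. ¬(◇(¬c → ¬a) → □◇(¬c → ¬a)), u
2. ◇(¬c → ¬a), u
3. ¬□◇(¬c → ¬a), u
4. ¬c → ¬a, v
5. ¬a, v
6. ¬◇(¬c → ¬a), w
Accessibility: uRv, uRw
The negation has an open branch (countermodel exists).

No, not valid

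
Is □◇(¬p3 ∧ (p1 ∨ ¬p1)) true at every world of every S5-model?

Invalid (countermodel exists)

Tableau for the negation ¬□◇(¬p3 ∧ (p1 ∨ ¬p1)):
1. ¬□◇(¬p3 ∧ (p1 ∨ ¬p1)), 0
2. ¬◇(¬p3 ∧ (p1 ∨ ¬p1)), 1
3. ¬(¬p3 ∧ (p1 ∨ ¬p1)), 0
4. ¬(¬p3 ∧ (p1 ∨ ¬p1)), 1
5. p3, 0
6. p3, 1
Accessibility: 0R0, 0R1, 1R0, 1R1
The negation has an open branch (countermodel exists).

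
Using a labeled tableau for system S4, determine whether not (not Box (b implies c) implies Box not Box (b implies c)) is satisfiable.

Yes, satisfiable

1. not (not Box (b implies c) implies Box not Box (b implies c)), u
2. not Box (b implies c), u
3. not Box not Box (b implies c), u
4. not (b implies c), v
5. b, v
6. not c, v
7. Box (b implies c), w
8. b implies c, w
9. c, w
Accessibility: uRu, uRv, uRw, vRv, wRw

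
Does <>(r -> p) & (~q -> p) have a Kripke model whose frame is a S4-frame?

Satisfiable

1. <>(r -> p) & (~q -> p), w0
2. <>(r -> p), w0   [&-rule on 1]
3. ~q -> p, w0   [&-rule on 1]
4. p, w0   [->-rule on 3 (branches; this branch)]
5. r -> p, w1   [<>-rule on 2: fresh world w1, w0Rw1]
6. p, w1   [->-rule on 5 (branches; this branch)]
Accessibility: w0Rw0, w0Rw1, w1Rw1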